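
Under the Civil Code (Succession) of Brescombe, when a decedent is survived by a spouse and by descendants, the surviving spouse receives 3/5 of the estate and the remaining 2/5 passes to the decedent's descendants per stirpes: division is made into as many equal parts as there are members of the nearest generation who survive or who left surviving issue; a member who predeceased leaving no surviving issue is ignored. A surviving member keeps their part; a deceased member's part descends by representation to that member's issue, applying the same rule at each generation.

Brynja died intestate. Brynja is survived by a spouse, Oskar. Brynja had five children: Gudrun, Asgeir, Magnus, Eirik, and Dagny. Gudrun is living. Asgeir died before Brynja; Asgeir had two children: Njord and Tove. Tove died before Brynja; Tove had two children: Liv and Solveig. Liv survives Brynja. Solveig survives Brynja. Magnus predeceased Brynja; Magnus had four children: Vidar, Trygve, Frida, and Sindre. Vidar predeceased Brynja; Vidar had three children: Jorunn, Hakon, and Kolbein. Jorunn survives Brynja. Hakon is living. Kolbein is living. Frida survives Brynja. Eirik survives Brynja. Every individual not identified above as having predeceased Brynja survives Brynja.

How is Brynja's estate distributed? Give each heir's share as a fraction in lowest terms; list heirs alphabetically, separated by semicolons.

Oskar, as surviving spouse, takes 3/5.
The remaining 2/5 passes to Brynja's descendants per stirpes.
The 2/5 is divided into 5 equal shares of 2/25 among Gudrun, Asgeir, Magnus, Eirik, Dagny.
Gudrun is living and takes 2/25.
Asgeir predeceased; the 2/25 allotted to Asgeir's branch passes to Asgeir's issue by representation.
The 2/25 is divided into 2 equal shares of 1/25 among Njord, Tove.
Njord is living and takes 1/25.
Tove predeceased; the 1/25 allotted to Tove's branch passes to Tove's issue by representation.
The 1/25 is divided into 2 equal shares of 1/50 among Liv, Solveig.
Liv is living and takes 1/50.
Solveig is living and takes 1/50.
Magnus predeceased; the 2/25 allotted to Magnus's branch passes to Magnus's issue by representation.
The 2/25 is divided into 4 equal shares of 1/50 among Vidar, Trygve, Frida, Sindre.
Vidar predeceased; the 1/50 allotted to Vidar's branch passes to Vidar's issue by representation.
The 1/50 is divided into 3 equal shares of 1/150 among Jorunn, Hakon, Kolbein.
Jorunn is living and takes 1/150.
Hakon is living and takes 1/150.
Kolbein is living and takes 1/150.
Trygve is living and takes 1/50.
Frida is living and takes 1/50.
Sindre is living and takes 1/50.
Eirik is living and takes 2/25.
Dagny is living and takes 2/25.

Dagny 2/25; Eirik 2/25; Frida 1/50; Gudrun 2/25; Hakon 1/150; Jorunn 1/150; Kolbein 1/150; Liv 1/50; Njord 1/25; Oskar 3/5; Sindre 1/50; Solveig 1/50; Trygve 1/50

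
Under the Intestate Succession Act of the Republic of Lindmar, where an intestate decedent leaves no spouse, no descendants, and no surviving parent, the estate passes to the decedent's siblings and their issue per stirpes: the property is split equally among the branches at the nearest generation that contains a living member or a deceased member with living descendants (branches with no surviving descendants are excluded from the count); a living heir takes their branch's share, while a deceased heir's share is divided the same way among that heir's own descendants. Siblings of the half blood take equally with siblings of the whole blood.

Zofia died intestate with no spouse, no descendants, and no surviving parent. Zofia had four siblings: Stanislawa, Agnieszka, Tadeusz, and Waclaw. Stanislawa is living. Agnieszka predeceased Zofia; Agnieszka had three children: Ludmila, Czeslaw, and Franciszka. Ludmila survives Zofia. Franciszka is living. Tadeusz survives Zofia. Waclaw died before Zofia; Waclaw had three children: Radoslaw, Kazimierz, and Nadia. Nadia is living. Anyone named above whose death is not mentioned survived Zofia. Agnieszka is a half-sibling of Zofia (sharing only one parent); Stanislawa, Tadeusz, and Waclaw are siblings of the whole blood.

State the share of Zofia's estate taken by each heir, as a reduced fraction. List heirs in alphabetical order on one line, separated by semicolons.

Czeslaw 1/12; Franciszka 1/12; Kazimierz 1/12; Ludmila 1/12; Nadia 1/12; Radoslaw 1/12; Stanislawa 1/4; Tadeusz 1/4

No spouse, descendants, or parent survives, so the estate passes to Zofia's siblings per stirpes.
Half-blood and whole-blood siblings take equally under the stated rule.
The estate is divided into 4 equal shares of 1/4 among Stanislawa, Agnieszka, Tadeusz, Waclaw.
Stanislawa is living and takes 1/4.
Agnieszka predeceased; the 1/4 allotted to Agnieszka's branch passes to Agnieszka's issue by representation.
The 1/4 is divided into 3 equal shares of 1/12 among Ludmila, Czeslaw, Franciszka.
Ludmila is living and takes 1/12.
Czeslaw is living and takes 1/12.
Franciszka is living and takes 1/12.
Tadeusz is living and takes 1/4.
Waclaw predeceased; the 1/4 allotted to Waclaw's branch passes to Waclaw's issue by representation.
The 1/4 is divided into 3 equal shares of 1/12 among Radoslaw, Kazimierz, Nadia.
Radoslaw is living and takes 1/12.
Kazimierz is living and takes 1/12.
Nadia is living and takes 1/12.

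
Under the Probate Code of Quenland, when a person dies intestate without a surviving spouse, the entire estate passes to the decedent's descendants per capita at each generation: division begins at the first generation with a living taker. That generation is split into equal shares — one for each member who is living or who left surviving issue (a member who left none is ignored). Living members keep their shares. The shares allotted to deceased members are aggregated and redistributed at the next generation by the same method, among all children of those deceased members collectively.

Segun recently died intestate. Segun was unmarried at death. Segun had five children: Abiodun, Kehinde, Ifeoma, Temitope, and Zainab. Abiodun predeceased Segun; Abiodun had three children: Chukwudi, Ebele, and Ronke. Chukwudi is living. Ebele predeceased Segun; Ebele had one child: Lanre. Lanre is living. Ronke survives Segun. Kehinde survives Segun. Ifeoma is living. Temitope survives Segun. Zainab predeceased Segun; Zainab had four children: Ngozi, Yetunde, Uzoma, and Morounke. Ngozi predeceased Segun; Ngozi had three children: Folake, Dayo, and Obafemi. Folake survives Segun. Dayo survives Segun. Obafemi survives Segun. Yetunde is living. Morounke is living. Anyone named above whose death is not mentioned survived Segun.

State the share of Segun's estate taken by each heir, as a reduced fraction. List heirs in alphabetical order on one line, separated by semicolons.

Chukwudi 2/35; Dayo 1/35; Folake 1/35; Ifeoma 1/5; Kehinde 1/5; Lanre 1/35; Morounke 2/35; Obafemi 1/35; Ronke 2/35; Temitope 1/5; Uzoma 2/35; Yetunde 2/35

There is no surviving spouse, so the entire estate passes to Segun's descendants per capita at each generation.
At generation 1 (Abiodun, Kehinde, Ifeoma, Temitope, Zainab) there are 5 shares of (1)/5 = 1/5 each.
Living: Kehinde, Ifeoma, and Temitope — each takes 1/5.
Deceased: Abiodun and Zainab. Their combined 2/5 is pooled and carried to generation 2.
At generation 2 (Chukwudi, Ebele, Ronke, Ngozi, Yetunde, Uzoma, Morounke) there are 7 shares of (2/5)/7 = 2/35 each.
Living: Chukwudi, Ronke, Yetunde, Uzoma, and Morounke — each takes 2/35.
Deceased: Ebele and Ngozi. Their combined 4/35 is pooled and carried to generation 3.
At generation 3 (Lanre, Folake, Dayo, Obafemi) there are 4 shares of (4/35)/4 = 1/35 each.
Living: Lanre, Folake, Dayo, and Obafemi — each takes 1/35.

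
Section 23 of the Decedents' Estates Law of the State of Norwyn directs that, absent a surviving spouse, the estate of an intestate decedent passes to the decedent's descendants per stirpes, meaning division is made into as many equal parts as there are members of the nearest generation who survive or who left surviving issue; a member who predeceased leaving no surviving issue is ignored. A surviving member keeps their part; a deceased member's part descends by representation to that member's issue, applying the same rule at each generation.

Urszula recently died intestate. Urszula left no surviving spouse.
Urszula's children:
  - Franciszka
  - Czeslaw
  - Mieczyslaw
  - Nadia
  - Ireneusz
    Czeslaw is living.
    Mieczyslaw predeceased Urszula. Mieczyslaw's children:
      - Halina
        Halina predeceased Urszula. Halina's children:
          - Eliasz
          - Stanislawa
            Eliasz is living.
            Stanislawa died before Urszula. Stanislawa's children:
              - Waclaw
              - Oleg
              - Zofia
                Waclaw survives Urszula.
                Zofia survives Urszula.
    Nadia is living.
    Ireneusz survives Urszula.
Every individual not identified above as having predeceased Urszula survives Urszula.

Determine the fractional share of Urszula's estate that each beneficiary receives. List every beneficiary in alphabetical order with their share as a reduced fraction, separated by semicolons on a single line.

Czeslaw 1/5; Eliasz 1/10; Franciszka 1/5; Ireneusz 1/5; Nadia 1/5; Oleg 1/30; Waclaw 1/30; Zofia 1/30

There is no surviving spouse, so the entire estate passes to Urszula's descendants per stirpes.
The estate is divided into 5 equal shares of 1/5 among Franciszka, Czeslaw, Mieczyslaw, Nadia, Ireneusz.
Franciszka is living and takes 1/5.
Czeslaw is living and takes 1/5.
Mieczyslaw predeceased; the 1/5 allotted to Mieczyslaw's branch passes to Mieczyslaw's issue by representation.
Halina's line is the sole branch at this level, so the full 1/5 passes to Halina's issue by representation.
The 1/5 is divided into 2 equal shares of 1/10 among Eliasz, Stanislawa.
Eliasz is living and takes 1/10.
Stanislawa predeceased; the 1/10 allotted to Stanislawa's branch passes to Stanislawa's issue by representation.
The 1/10 is divided into 3 equal shares of 1/30 among Waclaw, Oleg, Zofia.
Waclaw is living and takes 1/30.
Oleg is living and takes 1/30.
Zofia is living and takes 1/30.
Nadia is living and takes 1/5.
Ireneusz is living and takes 1/5.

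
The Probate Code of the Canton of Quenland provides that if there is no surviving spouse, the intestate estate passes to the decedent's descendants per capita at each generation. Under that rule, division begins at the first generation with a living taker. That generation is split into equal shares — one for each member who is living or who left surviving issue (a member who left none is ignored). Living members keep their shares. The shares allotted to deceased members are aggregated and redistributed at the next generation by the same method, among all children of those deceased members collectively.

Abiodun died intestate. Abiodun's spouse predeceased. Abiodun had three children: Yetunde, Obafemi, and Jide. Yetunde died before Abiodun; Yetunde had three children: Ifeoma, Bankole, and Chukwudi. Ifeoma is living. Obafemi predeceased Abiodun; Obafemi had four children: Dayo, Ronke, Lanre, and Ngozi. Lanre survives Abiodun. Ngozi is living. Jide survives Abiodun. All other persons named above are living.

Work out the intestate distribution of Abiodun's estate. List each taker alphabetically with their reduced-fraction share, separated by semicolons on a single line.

Bankole 2/21; Chukwudi 2/21; Dayo 2/21; Ifeoma 2/21; Jide 1/3; Lanre 2/21; Ngozi 2/21; Ronke 2/21

There is no surviving spouse, so the entire estate passes to Abiodun's descendants per capita at each generation.
At generation 1 (Yetunde, Obafemi, Jide) there are 3 shares of (1)/3 = 1/3 each.
Living: Jide — each takes 1/3.
Deceased: Yetunde and Obafemi. Their combined 2/3 is pooled and carried to generation 2.
At generation 2 (Ifeoma, Bankole, Chukwudi, Dayo, Ronke, Lanre, Ngozi) there are 7 shares of (2/3)/7 = 2/21 each.
Living: Ifeoma, Bankole, Chukwudi, Dayo, Ronke, Lanre, and Ngozi — each takes 2/21.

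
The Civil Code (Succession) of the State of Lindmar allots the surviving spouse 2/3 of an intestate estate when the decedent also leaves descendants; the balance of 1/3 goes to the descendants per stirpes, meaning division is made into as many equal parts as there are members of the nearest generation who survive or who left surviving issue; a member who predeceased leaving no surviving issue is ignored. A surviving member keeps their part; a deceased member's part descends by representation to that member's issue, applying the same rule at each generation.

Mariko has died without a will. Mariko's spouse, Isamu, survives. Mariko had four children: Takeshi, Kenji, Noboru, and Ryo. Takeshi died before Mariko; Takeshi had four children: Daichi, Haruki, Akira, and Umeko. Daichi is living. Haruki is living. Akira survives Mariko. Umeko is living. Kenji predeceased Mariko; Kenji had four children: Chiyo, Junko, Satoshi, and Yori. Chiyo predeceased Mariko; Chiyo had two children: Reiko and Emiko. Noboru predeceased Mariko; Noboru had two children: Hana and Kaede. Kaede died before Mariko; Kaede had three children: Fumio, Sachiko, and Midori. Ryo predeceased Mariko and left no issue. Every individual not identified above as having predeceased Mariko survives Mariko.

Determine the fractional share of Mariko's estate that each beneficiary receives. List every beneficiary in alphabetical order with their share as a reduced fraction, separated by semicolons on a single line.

Isamu, as surviving spouse, takes 2/3.
The remaining 1/3 passes to Mariko's descendants per stirpes.
Ryo left no surviving issue, so that branch lapses and is disregarded.
The 1/3 is divided into 3 equal shares of 1/9 among Takeshi, Kenji, Noboru.
Takeshi predeceased; the 1/9 allotted to Takeshi's branch passes to Takeshi's issue by representation.
The 1/9 is divided into 4 equal shares of 1/36 among Daichi, Haruki, Akira, Umeko.
Daichi is living and takes 1/36.
Haruki is living and takes 1/36.
Akira is living and takes 1/36.
Umeko is living and takes 1/36.
Kenji predeceased; the 1/9 allotted to Kenji's branch passes to Kenji's issue by representation.
The 1/9 is divided into 4 equal shares of 1/36 among Chiyo, Junko, Satoshi, Yori.
Chiyo predeceased; the 1/36 allotted to Chiyo's branch passes to Chiyo's issue by representation.
The 1/36 is divided into 2 equal shares of 1/72 among Reiko, Emiko.
Reiko is living and takes 1/72.
Emiko is living and takes 1/72.
Junko is living and takes 1/36.
Satoshi is living and takes 1/36.
Yori is living and takes 1/36.
Noboru predeceased; the 1/9 allotted to Noboru's branch passes to Noboru's issue by representation.
The 1/9 is divided into 2 equal shares of 1/18 among Hana, Kaede.
Hana is living and takes 1/18.
Kaede predeceased; the 1/18 allotted to Kaede's branch passes to Kaede's issue by representation.
The 1/18 is divided into 3 equal shares of 1/54 among Fumio, Sachiko, Midori.
Fumio is living and takes 1/54.
Sachiko is living and takes 1/54.
Midori is living and takes 1/54.

Akira 1/36; Daichi 1/36; Emiko 1/72; Fumio 1/54; Hana 1/18; Haruki 1/36; Isamu 2/3; Junko 1/36; Midori 1/54; Reiko 1/72; Sachiko 1/54; Satoshi 1/36; Umeko 1/36; Yori 1/36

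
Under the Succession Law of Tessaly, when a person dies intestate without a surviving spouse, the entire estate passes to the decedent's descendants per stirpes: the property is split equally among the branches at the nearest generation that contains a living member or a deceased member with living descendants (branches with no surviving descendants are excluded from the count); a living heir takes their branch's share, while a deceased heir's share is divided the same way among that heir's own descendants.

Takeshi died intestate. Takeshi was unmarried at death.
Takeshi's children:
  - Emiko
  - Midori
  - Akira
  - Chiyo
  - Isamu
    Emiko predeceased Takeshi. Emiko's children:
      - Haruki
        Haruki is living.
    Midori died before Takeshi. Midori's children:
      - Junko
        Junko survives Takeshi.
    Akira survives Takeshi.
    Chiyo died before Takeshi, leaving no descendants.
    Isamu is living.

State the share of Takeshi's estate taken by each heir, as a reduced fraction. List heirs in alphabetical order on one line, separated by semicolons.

Akira 1/4; Haruki 1/4; Isamu 1/4; Junko 1/4

There is no surviving spouse, so the entire estate passes to Takeshi's descendants per stirpes.
Chiyo left no surviving issue, so that branch lapses and is disregarded.
The estate is divided into 4 equal shares of 1/4 among Emiko, Midori, Akira, Isamu.
Emiko predeceased; the 1/4 allotted to Emiko's branch passes to Emiko's issue by representation.
Haruki is the sole taker at this level and receives the full 1/4.
Midori predeceased; the 1/4 allotted to Midori's branch passes to Midori's issue by representation.
Junko is the sole taker at this level and receives the full 1/4.
Akira is living and takes 1/4.
Isamu is living and takes 1/4.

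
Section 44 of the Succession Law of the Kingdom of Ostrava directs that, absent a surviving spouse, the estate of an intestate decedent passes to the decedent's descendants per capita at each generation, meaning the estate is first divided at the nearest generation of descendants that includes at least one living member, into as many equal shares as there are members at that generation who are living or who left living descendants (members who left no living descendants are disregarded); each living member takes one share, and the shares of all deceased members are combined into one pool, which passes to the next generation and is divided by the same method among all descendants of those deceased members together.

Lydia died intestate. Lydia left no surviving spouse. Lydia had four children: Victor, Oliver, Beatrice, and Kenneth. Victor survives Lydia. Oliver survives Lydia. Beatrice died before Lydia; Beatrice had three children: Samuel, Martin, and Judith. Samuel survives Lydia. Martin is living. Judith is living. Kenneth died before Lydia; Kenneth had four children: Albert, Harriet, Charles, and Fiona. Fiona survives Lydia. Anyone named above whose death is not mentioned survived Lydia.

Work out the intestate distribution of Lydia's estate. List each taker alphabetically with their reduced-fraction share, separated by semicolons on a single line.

There is no surviving spouse, so the entire estate passes to Lydia's descendants per capita at each generation.
At generation 1 (Victor, Oliver, Beatrice, Kenneth) there are 4 shares of (1)/4 = 1/4 each.
Living: Victor and Oliver — each takes 1/4.
Deceased: Beatrice and Kenneth. Their combined 1/2 is pooled and carried to generation 2.
At generation 2 (Samuel, Martin, Judith, Albert, Harriet, Charles, Fiona) there are 7 shares of (1/2)/7 = 1/14 each.
Living: Samuel, Martin, Judith, Albert, Harriet, Charles, and Fiona — each takes 1/14.

Albert 1/14; Charles 1/14; Fiona 1/14; Harriet 1/14; Judith 1/14; Martin 1/14; Oliver 1/4; Samuel 1/14; Victor 1/4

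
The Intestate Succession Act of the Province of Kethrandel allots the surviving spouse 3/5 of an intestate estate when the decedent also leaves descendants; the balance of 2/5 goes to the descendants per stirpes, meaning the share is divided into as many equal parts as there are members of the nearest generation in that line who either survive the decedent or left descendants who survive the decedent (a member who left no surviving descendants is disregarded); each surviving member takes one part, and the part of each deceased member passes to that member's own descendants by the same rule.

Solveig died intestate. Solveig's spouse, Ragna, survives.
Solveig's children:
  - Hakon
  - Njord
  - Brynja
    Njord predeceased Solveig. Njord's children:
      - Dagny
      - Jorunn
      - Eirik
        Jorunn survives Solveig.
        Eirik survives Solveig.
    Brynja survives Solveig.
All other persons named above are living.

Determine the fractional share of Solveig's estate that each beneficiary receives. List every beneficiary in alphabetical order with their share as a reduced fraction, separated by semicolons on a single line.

Brynja 2/15; Dagny 2/45; Eirik 2/45; Hakon 2/15; Jorunn 2/45; Ragna 3/5

Ragna, as surviving spouse, takes 3/5.
The remaining 2/5 passes to Solveig's descendants per stirpes.
The 2/5 is divided into 3 equal shares of 2/15 among Hakon, Njord, Brynja.
Hakon is living and takes 2/15.
Njord predeceased; the 2/15 allotted to Njord's branch passes to Njord's issue by representation.
The 2/15 is divided into 3 equal shares of 2/45 among Dagny, Jorunn, Eirik.
Dagny is living and takes 2/45.
Jorunn is living and takes 2/45.
Eirik is living and takes 2/45.
Brynja is living and takes 2/15.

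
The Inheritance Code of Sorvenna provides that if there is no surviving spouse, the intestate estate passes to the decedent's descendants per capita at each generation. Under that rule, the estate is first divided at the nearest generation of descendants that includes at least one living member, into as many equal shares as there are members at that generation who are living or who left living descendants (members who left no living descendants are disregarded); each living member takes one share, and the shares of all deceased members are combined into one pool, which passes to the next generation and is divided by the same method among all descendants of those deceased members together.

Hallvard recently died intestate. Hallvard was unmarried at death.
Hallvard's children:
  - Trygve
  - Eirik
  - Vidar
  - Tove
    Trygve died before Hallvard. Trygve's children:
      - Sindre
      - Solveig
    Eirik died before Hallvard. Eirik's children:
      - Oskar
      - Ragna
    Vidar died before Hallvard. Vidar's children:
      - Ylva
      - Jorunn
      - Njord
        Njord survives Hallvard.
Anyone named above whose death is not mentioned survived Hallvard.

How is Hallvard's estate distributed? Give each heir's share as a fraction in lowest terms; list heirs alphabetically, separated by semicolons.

Jorunn 3/28; Njord 3/28; Oskar 3/28; Ragna 3/28; Sindre 3/28; Solveig 3/28; Tove 1/4; Ylva 3/28

There is no surviving spouse, so the entire estate passes to Hallvard's descendants per capita at each generation.
At generation 1 (Trygve, Eirik, Vidar, Tove) there are 4 shares of (1)/4 = 1/4 each.
Living: Tove — each takes 1/4.
Deceased: Trygve, Eirik, and Vidar. Their combined 3/4 is pooled and carried to generation 2.
At generation 2 (Sindre, Solveig, Oskar, Ragna, Ylva, Jorunn, Njord) there are 7 shares of (3/4)/7 = 3/28 each.
Living: Sindre, Solveig, Oskar, Ragna, Ylva, Jorunn, and Njord — each takes 3/28.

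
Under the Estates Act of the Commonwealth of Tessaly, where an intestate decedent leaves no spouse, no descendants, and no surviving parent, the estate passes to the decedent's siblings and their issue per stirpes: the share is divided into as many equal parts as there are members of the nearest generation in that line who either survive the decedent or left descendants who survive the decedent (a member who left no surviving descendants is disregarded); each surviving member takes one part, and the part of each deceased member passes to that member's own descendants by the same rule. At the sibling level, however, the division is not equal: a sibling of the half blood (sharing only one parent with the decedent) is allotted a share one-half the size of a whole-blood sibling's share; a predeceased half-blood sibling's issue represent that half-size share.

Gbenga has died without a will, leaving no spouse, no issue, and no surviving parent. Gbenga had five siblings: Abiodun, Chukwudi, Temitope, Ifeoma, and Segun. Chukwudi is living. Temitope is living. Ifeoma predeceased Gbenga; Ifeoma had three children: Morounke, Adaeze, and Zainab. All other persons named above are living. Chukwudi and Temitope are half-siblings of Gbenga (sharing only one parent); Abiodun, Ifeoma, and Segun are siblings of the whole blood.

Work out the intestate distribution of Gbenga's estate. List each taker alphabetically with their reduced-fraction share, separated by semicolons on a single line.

No spouse, descendants, or parent survives, so the estate passes to Gbenga's siblings per stirpes.
Half-blood siblings count for one-half the weight of whole-blood siblings at the initial division.
Dividing 1 in proportion to weights (total weight 4): Abiodun (weight 1) → 1/4; Chukwudi (weight 1/2) → 1/8; Temitope (weight 1/2) → 1/8; Ifeoma (weight 1) → 1/4; Segun (weight 1) → 1/4.
Abiodun is living and takes 1/4.
Chukwudi is living and takes 1/8.
Temitope is living and takes 1/8.
Ifeoma predeceased; the 1/4 allotted to Ifeoma's branch passes to Ifeoma's issue by representation.
The 1/4 is divided into 3 equal shares of 1/12 among Morounke, Adaeze, Zainab.
Morounke is living and takes 1/12.
Adaeze is living and takes 1/12.
Zainab is living and takes 1/12.
Segun is living and takes 1/4.

Abiodun 1/4; Adaeze 1/12; Chukwudi 1/8; Morounke 1/12; Segun 1/4; Temitope 1/8; Zainab 1/12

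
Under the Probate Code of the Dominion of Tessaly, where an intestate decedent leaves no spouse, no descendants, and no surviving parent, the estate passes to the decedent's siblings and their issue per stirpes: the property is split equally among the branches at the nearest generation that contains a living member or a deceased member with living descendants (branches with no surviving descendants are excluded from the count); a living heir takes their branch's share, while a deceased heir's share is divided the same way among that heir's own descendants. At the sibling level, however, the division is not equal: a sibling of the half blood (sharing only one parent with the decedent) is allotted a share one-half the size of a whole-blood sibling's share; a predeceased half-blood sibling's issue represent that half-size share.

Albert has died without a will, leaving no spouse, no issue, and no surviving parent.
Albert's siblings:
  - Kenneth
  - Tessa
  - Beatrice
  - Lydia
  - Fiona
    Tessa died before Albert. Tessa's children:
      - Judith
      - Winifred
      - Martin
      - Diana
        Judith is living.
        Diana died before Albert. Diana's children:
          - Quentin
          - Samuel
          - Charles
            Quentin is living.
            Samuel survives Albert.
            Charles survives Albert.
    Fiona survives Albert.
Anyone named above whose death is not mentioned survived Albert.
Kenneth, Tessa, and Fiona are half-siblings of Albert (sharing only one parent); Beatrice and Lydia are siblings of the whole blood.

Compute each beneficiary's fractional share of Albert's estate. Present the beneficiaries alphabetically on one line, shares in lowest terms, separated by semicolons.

No spouse, descendants, or parent survives, so the estate passes to Albert's siblings per stirpes.
Half-blood siblings count for one-half the weight of whole-blood siblings at the initial division.
Dividing 1 in proportion to weights (total weight 7/2): Kenneth (weight 1/2) → 1/7; Tessa (weight 1/2) → 1/7; Beatrice (weight 1) → 2/7; Lydia (weight 1) → 2/7; Fiona (weight 1/2) → 1/7.
Kenneth is living and takes 1/7.
Tessa predeceased; the 1/7 allotted to Tessa's branch passes to Tessa's issue by representation.
The 1/7 is divided into 4 equal shares of 1/28 among Judith, Winifred, Martin, Diana.
Judith is living and takes 1/28.
Winifred is living and takes 1/28.
Martin is living and takes 1/28.
Diana predeceased; the 1/28 allotted to Diana's branch passes to Diana's issue by representation.
The 1/28 is divided into 3 equal shares of 1/84 among Quentin, Samuel, Charles.
Quentin is living and takes 1/84.
Samuel is living and takes 1/84.
Charles is living and takes 1/84.
Beatrice is living and takes 2/7.
Lydia is living and takes 2/7.
Fiona is living and takes 1/7.

Beatrice 2/7; Charles 1/84; Fiona 1/7; Judith 1/28; Kenneth 1/7; Lydia 2/7; Martin 1/28; Quentin 1/84; Samuel 1/84; Winifred 1/28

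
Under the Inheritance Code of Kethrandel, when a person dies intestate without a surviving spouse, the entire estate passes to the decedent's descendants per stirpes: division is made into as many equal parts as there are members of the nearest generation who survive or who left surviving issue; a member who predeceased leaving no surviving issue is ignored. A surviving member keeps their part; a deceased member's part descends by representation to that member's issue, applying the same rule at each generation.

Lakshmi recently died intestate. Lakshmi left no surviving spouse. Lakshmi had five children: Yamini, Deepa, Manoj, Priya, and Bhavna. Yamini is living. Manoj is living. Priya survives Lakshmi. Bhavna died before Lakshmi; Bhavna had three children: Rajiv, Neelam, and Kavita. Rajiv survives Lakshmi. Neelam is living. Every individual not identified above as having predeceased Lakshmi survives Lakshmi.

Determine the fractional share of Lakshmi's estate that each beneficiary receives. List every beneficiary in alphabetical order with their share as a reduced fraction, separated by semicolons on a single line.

There is no surviving spouse, so the entire estate passes to Lakshmi's descendants per stirpes.
The estate is divided into 5 equal shares of 1/5 among Yamini, Deepa, Manoj, Priya, Bhavna.
Yamini is living and takes 1/5.
Deepa is living and takes 1/5.
Manoj is living and takes 1/5.
Priya is living and takes 1/5.
Bhavna predeceased; the 1/5 allotted to Bhavna's branch passes to Bhavna's issue by representation.
The 1/5 is divided into 3 equal shares of 1/15 among Rajiv, Neelam, Kavita.
Rajiv is living and takes 1/15.
Neelam is living and takes 1/15.
Kavita is living and takes 1/15.

Deepa 1/5; Kavita 1/15; Manoj 1/5; Neelam 1/15; Priya 1/5; Rajiv 1/15; Yamini 1/5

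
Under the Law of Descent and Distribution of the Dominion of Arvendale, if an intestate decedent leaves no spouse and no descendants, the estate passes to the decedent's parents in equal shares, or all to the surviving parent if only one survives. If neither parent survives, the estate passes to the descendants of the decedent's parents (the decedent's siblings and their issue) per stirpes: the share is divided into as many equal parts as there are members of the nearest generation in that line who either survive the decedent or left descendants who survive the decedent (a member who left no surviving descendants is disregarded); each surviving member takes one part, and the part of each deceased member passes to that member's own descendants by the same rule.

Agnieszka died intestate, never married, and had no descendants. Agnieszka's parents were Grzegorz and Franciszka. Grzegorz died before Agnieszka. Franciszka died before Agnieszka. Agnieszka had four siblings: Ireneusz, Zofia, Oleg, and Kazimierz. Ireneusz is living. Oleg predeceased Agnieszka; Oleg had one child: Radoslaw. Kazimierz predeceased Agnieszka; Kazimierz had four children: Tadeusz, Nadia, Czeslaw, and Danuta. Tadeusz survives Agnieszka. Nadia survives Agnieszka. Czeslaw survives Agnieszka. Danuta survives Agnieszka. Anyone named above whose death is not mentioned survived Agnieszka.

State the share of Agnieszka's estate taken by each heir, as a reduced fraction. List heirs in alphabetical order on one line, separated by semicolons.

Czeslaw 1/16; Danuta 1/16; Ireneusz 1/4; Nadia 1/16; Radoslaw 1/4; Tadeusz 1/16; Zofia 1/4

Neither parent survives and there are no descendants, so the estate passes to Agnieszka's siblings and their issue per stirpes.
The estate is divided into 4 equal shares of 1/4 among Ireneusz, Zofia, Oleg, Kazimierz.
Ireneusz is living and takes 1/4.
Zofia is living and takes 1/4.
Oleg predeceased; the 1/4 allotted to Oleg's branch passes to Oleg's issue by representation.
Radoslaw is the sole taker at this level and receives the full 1/4.
Kazimierz predeceased; the 1/4 allotted to Kazimierz's branch passes to Kazimierz's issue by representation.
The 1/4 is divided into 4 equal shares of 1/16 among Tadeusz, Nadia, Czeslaw, Danuta.
Tadeusz is living and takes 1/16.
Nadia is living and takes 1/16.
Czeslaw is living and takes 1/16.
Danuta is living and takes 1/16.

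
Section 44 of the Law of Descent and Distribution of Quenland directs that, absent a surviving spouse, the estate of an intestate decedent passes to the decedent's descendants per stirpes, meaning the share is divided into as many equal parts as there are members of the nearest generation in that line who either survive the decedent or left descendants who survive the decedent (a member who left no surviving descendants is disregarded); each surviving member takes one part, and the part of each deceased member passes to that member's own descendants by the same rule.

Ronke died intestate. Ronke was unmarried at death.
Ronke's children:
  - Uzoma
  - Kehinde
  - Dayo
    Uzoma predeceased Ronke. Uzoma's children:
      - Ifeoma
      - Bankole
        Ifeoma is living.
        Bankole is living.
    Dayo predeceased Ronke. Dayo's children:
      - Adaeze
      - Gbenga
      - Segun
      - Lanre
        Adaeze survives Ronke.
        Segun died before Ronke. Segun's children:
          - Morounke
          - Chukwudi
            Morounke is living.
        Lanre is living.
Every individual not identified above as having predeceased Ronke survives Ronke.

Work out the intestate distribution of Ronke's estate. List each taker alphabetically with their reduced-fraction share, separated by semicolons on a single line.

Adaeze 1/12; Bankole 1/6; Chukwudi 1/24; Gbenga 1/12; Ifeoma 1/6; Kehinde 1/3; Lanre 1/12; Morounke 1/24

There is no surviving spouse, so the entire estate passes to Ronke's descendants per stirpes.
The estate is divided into 3 equal shares of 1/3 among Uzoma, Kehinde, Dayo.
Uzoma predeceased; the 1/3 allotted to Uzoma's branch passes to Uzoma's issue by representation.
The 1/3 is divided into 2 equal shares of 1/6 among Ifeoma, Bankole.
Ifeoma is living and takes 1/6.
Bankole is living and takes 1/6.
Kehinde is living and takes 1/3.
Dayo predeceased; the 1/3 allotted to Dayo's branch passes to Dayo's issue by representation.
The 1/3 is divided into 4 equal shares of 1/12 among Adaeze, Gbenga, Segun, Lanre.
Adaeze is living and takes 1/12.
Gbenga is living and takes 1/12.
Segun predeceased; the 1/12 allotted to Segun's branch passes to Segun's issue by representation.
The 1/12 is divided into 2 equal shares of 1/24 among Morounke, Chukwudi.
Morounke is living and takes 1/24.
Chukwudi is living and takes 1/24.
Lanre is living and takes 1/12.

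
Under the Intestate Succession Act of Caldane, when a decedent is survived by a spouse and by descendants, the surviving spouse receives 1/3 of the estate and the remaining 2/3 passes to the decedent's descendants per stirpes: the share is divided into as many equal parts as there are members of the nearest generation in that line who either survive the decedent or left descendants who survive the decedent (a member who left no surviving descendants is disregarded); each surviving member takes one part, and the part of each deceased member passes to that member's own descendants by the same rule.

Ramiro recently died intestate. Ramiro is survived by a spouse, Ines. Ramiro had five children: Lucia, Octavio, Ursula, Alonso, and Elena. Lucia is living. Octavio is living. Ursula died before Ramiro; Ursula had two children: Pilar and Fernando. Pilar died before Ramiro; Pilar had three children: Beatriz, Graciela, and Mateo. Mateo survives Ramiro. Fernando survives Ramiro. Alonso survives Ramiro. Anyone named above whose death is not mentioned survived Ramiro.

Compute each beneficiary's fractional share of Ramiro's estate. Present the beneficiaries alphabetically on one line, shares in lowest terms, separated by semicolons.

Alonso 2/15; Beatriz 1/45; Elena 2/15; Fernando 1/15; Graciela 1/45; Ines 1/3; Lucia 2/15; Mateo 1/45; Octavio 2/15

Ines, as surviving spouse, takes 1/3.
The remaining 2/3 passes to Ramiro's descendants per stirpes.
The 2/3 is divided into 5 equal shares of 2/15 among Lucia, Octavio, Ursula, Alonso, Elena.
Lucia is living and takes 2/15.
Octavio is living and takes 2/15.
Ursula predeceased; the 2/15 allotted to Ursula's branch passes to Ursula's issue by representation.
The 2/15 is divided into 2 equal shares of 1/15 among Pilar, Fernando.
Pilar predeceased; the 1/15 allotted to Pilar's branch passes to Pilar's issue by representation.
The 1/15 is divided into 3 equal shares of 1/45 among Beatriz, Graciela, Mateo.
Beatriz is living and takes 1/45.
Graciela is living and takes 1/45.
Mateo is living and takes 1/45.
Fernando is living and takes 1/15.
Alonso is living and takes 2/15.
Elena is living and takes 2/15.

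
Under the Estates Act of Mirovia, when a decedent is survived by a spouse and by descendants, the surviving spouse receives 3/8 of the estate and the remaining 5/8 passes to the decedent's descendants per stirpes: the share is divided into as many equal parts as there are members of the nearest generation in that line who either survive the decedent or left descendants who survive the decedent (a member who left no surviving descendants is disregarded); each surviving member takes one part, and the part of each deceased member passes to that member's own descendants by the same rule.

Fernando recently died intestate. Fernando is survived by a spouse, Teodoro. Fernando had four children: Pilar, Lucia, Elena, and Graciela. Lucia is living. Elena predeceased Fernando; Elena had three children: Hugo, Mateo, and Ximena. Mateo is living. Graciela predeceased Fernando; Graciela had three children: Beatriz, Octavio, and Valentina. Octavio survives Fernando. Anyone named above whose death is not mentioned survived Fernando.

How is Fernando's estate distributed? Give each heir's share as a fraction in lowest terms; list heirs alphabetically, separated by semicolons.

Teodoro, as surviving spouse, takes 3/8.
The remaining 5/8 passes to Fernando's descendants per stirpes.
The 5/8 is divided into 4 equal shares of 5/32 among Pilar, Lucia, Elena, Graciela.
Pilar is living and takes 5/32.
Lucia is living and takes 5/32.
Elena predeceased; the 5/32 allotted to Elena's branch passes to Elena's issue by representation.
The 5/32 is divided into 3 equal shares of 5/96 among Hugo, Mateo, Ximena.
Hugo is living and takes 5/96.
Mateo is living and takes 5/96.
Ximena is living and takes 5/96.
Graciela predeceased; the 5/32 allotted to Graciela's branch passes to Graciela's issue by representation.
The 5/32 is divided into 3 equal shares of 5/96 among Beatriz, Octavio, Valentina.
Beatriz is living and takes 5/96.
Octavio is living and takes 5/96.
Valentina is living and takes 5/96.

Beatriz 5/96; Hugo 5/96; Lucia 5/32; Mateo 5/96; Octavio 5/96; Pilar 5/32; Teodoro 3/8; Valentina 5/96; Ximena 5/96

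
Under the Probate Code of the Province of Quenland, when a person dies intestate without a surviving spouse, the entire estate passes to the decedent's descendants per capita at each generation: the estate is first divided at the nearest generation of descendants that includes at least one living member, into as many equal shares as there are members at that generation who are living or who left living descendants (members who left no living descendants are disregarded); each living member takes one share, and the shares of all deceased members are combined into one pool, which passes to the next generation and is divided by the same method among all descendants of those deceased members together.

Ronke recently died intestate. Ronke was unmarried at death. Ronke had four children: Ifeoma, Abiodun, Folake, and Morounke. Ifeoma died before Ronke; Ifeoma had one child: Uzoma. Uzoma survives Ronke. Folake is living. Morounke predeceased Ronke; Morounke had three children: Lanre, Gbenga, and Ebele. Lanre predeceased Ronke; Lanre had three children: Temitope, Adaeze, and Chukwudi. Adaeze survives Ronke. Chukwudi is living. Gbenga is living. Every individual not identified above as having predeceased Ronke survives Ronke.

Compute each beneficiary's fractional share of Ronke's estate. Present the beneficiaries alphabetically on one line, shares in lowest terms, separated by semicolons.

There is no surviving spouse, so the entire estate passes to Ronke's descendants per capita at each generation.
At generation 1 (Ifeoma, Abiodun, Folake, Morounke) there are 4 shares of (1)/4 = 1/4 each.
Living: Abiodun and Folake — each takes 1/4.
Deceased: Ifeoma and Morounke. Their combined 1/2 is pooled and carried to generation 2.
At generation 2 (Uzoma, Lanre, Gbenga, Ebele) there are 4 shares of (1/2)/4 = 1/8 each.
Living: Uzoma, Gbenga, and Ebele — each takes 1/8.
Deceased: Lanre. That 1/8 share is carried to generation 3.
At generation 3 (Temitope, Adaeze, Chukwudi) there are 3 shares of (1/8)/3 = 1/24 each.
Living: Temitope, Adaeze, and Chukwudi — each takes 1/24.

Abiodun 1/4; Adaeze 1/24; Chukwudi 1/24; Ebele 1/8; Folake 1/4; Gbenga 1/8; Temitope 1/24; Uzoma 1/8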